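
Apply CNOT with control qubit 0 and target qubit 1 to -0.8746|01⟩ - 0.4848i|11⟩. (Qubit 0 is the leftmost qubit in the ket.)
-0.8746|01⟩ - 0.4848i|10⟩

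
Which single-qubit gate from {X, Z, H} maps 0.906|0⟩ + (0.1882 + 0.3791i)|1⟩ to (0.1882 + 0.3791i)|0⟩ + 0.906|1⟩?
X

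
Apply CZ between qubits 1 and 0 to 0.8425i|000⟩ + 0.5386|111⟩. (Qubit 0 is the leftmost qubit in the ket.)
0.8425i|000⟩ - 0.5386|111⟩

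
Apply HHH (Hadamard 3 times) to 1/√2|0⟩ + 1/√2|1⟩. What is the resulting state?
|0⟩

H² = I, so H^3 = H: a single Hadamard. With (a, b) = (1/√2, 1/√2), H gives ((a + b)/√2, (a − b)/√2) = (1, 0).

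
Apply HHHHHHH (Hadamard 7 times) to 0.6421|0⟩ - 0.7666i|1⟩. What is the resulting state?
(0.454 - 0.5421i)|0⟩ + (0.454 + 0.5421i)|1⟩

H² = I, so H^7 = H: a single Hadamard. With (a, b) = (0.6421, -0.7666i), H gives ((a + b)/√2, (a − b)/√2) = ((0.454 - 0.5421i), (0.454 + 0.5421i)).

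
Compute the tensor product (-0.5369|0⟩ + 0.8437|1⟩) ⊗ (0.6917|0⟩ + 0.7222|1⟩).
-0.3714|00⟩ - 0.3877|01⟩ + 0.5836|10⟩ + 0.6093|11⟩

amp(|b₁b₂…⟩) = product of the factor amplitudes for bits b₁, b₂, …; only kets whose every factor amplitude is nonzero survive.
|00⟩: (-0.5369)(0.6917) = -0.3714
|01⟩: (-0.5369)(0.7222) = -0.3877
|10⟩: (0.8437)(0.6917) = 0.5836
|11⟩: (0.8437)(0.7222) = 0.6093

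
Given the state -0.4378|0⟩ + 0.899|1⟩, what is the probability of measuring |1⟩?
0.8082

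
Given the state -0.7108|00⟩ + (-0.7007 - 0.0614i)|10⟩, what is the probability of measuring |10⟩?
0.4948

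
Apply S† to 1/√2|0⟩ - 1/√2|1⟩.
1/√2|0⟩ + (1/√2)i|1⟩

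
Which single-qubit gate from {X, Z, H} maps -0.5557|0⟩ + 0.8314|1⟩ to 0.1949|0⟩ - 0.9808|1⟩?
H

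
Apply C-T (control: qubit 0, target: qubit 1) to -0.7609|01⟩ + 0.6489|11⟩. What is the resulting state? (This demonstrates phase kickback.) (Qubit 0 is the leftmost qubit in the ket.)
-0.7609|01⟩ + (0.4588 + 0.4588i)|11⟩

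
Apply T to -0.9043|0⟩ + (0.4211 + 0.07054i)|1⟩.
-0.9043|0⟩ + (0.2479 + 0.3476i)|1⟩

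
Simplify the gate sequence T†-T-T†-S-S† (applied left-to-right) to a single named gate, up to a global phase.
T†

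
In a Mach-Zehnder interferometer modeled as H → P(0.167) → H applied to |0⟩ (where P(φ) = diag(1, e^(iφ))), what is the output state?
(0.993 + 0.08311i)|0⟩ + (0.006956 - 0.08311i)|1⟩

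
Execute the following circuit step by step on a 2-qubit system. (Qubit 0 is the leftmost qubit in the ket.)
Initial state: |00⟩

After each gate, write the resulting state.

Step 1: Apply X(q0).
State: |10⟩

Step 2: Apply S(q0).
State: i|10⟩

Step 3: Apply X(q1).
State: i|11⟩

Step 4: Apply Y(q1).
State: |10⟩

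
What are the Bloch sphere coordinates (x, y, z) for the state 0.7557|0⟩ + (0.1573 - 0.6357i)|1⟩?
(0.2377, -0.9608, 0.1422)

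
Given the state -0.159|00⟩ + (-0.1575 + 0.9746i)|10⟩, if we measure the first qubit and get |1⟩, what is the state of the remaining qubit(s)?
(-0.1595 + 0.9872i)|0⟩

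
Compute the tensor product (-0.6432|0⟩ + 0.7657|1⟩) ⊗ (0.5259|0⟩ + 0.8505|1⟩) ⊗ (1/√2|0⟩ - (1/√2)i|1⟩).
-0.2392|000⟩ + 0.2392i|001⟩ - 0.3868|010⟩ + 0.3868i|011⟩ + 0.2847|100⟩ - 0.2847i|101⟩ + 0.4605|110⟩ - 0.4605i|111⟩

amp(|b₁b₂…⟩) = product of the factor amplitudes for bits b₁, b₂, …; only kets whose every factor amplitude is nonzero survive.
|000⟩: (-0.6432)(0.5259)(1/√2) = -0.2392
|001⟩: (-0.6432)(0.5259)(-(1/√2)i) = 0.2392i
|010⟩: (-0.6432)(0.8505)(1/√2) = -0.3868
|011⟩: (-0.6432)(0.8505)(-(1/√2)i) = 0.3868i
|100⟩: (0.7657)(0.5259)(1/√2) = 0.2847
|101⟩: (0.7657)(0.5259)(-(1/√2)i) = -0.2847i
|110⟩: (0.7657)(0.8505)(1/√2) = 0.4605
|111⟩: (0.7657)(0.8505)(-(1/√2)i) = -0.4605i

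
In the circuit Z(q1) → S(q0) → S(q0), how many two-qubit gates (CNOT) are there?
0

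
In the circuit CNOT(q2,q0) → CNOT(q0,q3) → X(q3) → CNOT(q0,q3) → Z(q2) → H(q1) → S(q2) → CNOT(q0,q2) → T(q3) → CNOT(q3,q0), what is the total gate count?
10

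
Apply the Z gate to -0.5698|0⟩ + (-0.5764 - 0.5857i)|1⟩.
-0.5698|0⟩ + (0.5764 + 0.5857i)|1⟩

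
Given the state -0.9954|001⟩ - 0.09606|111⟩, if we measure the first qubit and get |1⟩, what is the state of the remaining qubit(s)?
-|11⟩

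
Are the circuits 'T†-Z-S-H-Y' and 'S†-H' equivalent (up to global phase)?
No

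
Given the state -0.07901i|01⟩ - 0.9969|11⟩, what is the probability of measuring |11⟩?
0.9938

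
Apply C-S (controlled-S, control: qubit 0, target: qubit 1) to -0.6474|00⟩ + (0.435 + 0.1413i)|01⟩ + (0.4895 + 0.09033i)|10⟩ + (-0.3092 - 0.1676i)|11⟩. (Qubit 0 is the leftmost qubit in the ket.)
-0.6474|00⟩ + (0.435 + 0.1413i)|01⟩ + (0.4895 + 0.09033i)|10⟩ + (0.1676 - 0.3092i)|11⟩

C-S leaves the control-|0⟩ kets |00⟩, |01⟩ unchanged and applies S to qubit 1 on the control-|1⟩ pair (|10⟩, |11⟩).
S = [[1, 0], [0, i]].
With a = amp(|10⟩) = (0.4895 + 0.09033i) and b = amp(|11⟩) = (-0.3092 - 0.1676i):
new amp(|10⟩) = (1)·a = (0.4895 + 0.09033i)
new amp(|11⟩) = (i)·b = (0.1676 - 0.3092i)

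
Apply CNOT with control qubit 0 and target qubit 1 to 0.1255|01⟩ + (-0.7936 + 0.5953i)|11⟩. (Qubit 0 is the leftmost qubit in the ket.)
0.1255|01⟩ + (-0.7936 + 0.5953i)|10⟩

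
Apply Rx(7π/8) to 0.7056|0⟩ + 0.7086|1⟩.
(0.1377 - 0.695i)|0⟩ + (0.1382 - 0.692i)|1⟩

Rx(7π/8) = [[cos(θ/2), −i·sin(θ/2)], [−i·sin(θ/2), cos(θ/2)]]; θ = 7π/8, cos(θ/2) ≈ 0.19509, sin(θ/2) ≈ 0.980785.
With a = amp(|0⟩) = 0.7056 and b = amp(|1⟩) = 0.7086:
new amp(|0⟩) = (0.19509)·a + (-0.980785i)·b = (0.1377 - 0.695i)
new amp(|1⟩) = (-0.980785i)·a + (0.19509)·b = (0.1382 - 0.692i)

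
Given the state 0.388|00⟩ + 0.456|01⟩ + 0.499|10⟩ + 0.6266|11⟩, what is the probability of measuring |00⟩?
0.1505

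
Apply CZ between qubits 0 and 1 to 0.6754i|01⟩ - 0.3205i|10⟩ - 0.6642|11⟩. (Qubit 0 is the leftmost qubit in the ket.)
0.6754i|01⟩ - 0.3205i|10⟩ + 0.6642|11⟩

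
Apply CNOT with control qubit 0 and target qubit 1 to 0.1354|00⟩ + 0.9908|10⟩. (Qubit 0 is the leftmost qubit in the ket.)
0.1354|00⟩ + 0.9908|11⟩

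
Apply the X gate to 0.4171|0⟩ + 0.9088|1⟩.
0.9088|0⟩ + 0.4171|1⟩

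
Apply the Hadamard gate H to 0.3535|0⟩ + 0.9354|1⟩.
0.9114|0⟩ - 0.4115|1⟩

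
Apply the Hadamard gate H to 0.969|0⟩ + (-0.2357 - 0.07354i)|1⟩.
(0.5185 - 0.052i)|0⟩ + (0.8519 + 0.052i)|1⟩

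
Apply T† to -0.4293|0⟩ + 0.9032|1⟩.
-0.4293|0⟩ + (0.6387 - 0.6387i)|1⟩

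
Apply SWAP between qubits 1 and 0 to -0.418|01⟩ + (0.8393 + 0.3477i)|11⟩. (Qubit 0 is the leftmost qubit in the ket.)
-0.418|10⟩ + (0.8393 + 0.3477i)|11⟩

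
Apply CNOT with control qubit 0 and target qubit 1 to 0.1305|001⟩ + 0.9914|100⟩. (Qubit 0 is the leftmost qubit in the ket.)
0.1305|001⟩ + 0.9914|110⟩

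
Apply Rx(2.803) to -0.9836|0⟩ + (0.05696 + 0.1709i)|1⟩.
(0.002731 - 0.05615i)|0⟩ + (0.009597 + 0.9983i)|1⟩

Rx(2.803) = [[cos(θ/2), −i·sin(θ/2)], [−i·sin(θ/2), cos(θ/2)]]; θ = 2.803, cos(θ/2) ≈ 0.168489, sin(θ/2) ≈ 0.985704.
With a = amp(|0⟩) = -0.9836 and b = amp(|1⟩) = (0.05696 + 0.1709i):
new amp(|0⟩) = (0.168489)·a + (-0.985704i)·b = (0.002731 - 0.05615i)
new amp(|1⟩) = (-0.985704i)·a + (0.168489)·b = (0.009597 + 0.9983i)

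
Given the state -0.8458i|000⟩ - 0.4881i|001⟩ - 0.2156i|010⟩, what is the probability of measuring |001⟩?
0.2382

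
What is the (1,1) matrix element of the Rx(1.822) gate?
0.613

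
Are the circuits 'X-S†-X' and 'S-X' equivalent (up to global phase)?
No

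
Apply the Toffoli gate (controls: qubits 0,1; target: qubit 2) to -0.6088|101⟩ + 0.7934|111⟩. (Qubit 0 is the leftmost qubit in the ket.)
-0.6088|101⟩ + 0.7934|110⟩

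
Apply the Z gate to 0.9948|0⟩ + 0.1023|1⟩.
0.9948|0⟩ - 0.1023|1⟩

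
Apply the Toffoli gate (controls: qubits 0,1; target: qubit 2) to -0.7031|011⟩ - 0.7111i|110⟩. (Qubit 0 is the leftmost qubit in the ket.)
-0.7031|011⟩ - 0.7111i|111⟩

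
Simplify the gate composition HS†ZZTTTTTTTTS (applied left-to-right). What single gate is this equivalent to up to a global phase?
H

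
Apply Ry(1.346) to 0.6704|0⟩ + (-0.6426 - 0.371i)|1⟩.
(0.9248 + 0.2313i)|0⟩ + (-0.0846 - 0.2901i)|1⟩

Ry(1.346) = [[cos(θ/2), −sin(θ/2)], [sin(θ/2), cos(θ/2)]]; θ = 1.346, cos(θ/2) ≈ 0.781955, sin(θ/2) ≈ 0.623335.
With a = amp(|0⟩) = 0.6704 and b = amp(|1⟩) = (-0.6426 - 0.371i):
new amp(|0⟩) = (0.781955)·a + (-0.623335)·b = (0.9248 + 0.2313i)
new amp(|1⟩) = (0.623335)·a + (0.781955)·b = (-0.0846 - 0.2901i)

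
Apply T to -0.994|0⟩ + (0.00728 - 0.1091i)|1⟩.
-0.994|0⟩ + (0.08229 - 0.072i)|1⟩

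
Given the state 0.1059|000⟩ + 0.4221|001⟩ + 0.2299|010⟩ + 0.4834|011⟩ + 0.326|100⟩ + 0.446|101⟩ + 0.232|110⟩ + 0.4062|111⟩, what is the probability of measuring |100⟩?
0.1063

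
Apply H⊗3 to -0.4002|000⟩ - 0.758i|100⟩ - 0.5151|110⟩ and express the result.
(-0.3236 - 0.268i)|000⟩ + (-0.3236 - 0.268i)|001⟩ + (0.04062 - 0.268i)|010⟩ + (0.04062 - 0.268i)|011⟩ + (0.04062 + 0.268i)|100⟩ + (0.04062 + 0.268i)|101⟩ + (-0.3236 + 0.268i)|110⟩ + (-0.3236 + 0.268i)|111⟩

H⊗3 gives amp(|y⟩) = (1/2√2) Σ_x (−1)^(x·y) amp(|x⟩), where x·y is the number of positions in which both x and y have a 1.
|000⟩: (-0.4002 - 0.758i - 0.5151)/(2√2) = (-0.3236 - 0.268i)
|001⟩: (-0.4002 - 0.758i - 0.5151)/(2√2) = (-0.3236 - 0.268i)
|010⟩: (-0.4002 - 0.758i + 0.5151)/(2√2) = (0.04062 - 0.268i)
|011⟩: (-0.4002 - 0.758i + 0.5151)/(2√2) = (0.04062 - 0.268i)
|100⟩: (-0.4002 + 0.758i + 0.5151)/(2√2) = (0.04062 + 0.268i)
|101⟩: (-0.4002 + 0.758i + 0.5151)/(2√2) = (0.04062 + 0.268i)
|110⟩: (-0.4002 + 0.758i - 0.5151)/(2√2) = (-0.3236 + 0.268i)
|111⟩: (-0.4002 + 0.758i - 0.5151)/(2√2) = (-0.3236 + 0.268i)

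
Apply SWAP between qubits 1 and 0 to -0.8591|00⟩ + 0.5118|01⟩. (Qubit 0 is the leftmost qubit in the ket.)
-0.8591|00⟩ + 0.5118|10⟩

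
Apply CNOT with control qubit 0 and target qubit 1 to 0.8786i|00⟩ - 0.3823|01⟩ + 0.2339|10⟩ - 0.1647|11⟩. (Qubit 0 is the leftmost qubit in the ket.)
0.8786i|00⟩ - 0.3823|01⟩ - 0.1647|10⟩ + 0.2339|11⟩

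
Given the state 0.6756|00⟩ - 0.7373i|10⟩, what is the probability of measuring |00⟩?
0.4564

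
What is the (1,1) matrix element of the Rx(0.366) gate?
0.9833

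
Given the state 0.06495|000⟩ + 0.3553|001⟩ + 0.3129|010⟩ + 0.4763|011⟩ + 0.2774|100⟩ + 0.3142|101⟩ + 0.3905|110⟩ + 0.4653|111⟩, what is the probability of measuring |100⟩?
0.07695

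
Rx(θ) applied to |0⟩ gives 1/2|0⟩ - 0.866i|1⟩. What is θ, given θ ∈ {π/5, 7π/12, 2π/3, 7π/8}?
2π/3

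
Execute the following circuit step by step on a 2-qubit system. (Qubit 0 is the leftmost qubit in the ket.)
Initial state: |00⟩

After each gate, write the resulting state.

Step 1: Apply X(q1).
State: |01⟩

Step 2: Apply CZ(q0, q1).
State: |01⟩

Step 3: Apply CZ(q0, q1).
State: |01⟩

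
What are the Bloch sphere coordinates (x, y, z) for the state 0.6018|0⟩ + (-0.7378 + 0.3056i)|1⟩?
(-0.888, 0.3678, -0.2756)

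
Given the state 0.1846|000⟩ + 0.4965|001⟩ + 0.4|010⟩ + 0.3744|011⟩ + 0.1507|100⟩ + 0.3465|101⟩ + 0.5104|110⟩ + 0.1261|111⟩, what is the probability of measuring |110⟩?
0.2605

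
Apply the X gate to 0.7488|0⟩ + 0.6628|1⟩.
0.6628|0⟩ + 0.7488|1⟩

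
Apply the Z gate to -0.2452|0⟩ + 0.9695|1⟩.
-0.2452|0⟩ - 0.9695|1⟩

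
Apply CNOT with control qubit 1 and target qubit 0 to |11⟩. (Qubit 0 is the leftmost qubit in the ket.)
|01⟩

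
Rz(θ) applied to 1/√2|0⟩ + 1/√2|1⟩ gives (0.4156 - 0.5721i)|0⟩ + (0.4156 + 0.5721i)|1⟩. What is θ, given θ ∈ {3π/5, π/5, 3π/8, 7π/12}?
3π/5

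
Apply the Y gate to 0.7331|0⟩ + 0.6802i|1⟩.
0.6802|0⟩ + 0.7331i|1⟩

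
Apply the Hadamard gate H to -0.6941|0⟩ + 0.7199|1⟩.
0.01824|0⟩ - 0.9998|1⟩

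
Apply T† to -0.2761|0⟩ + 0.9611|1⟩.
-0.2761|0⟩ + (0.6796 - 0.6796i)|1⟩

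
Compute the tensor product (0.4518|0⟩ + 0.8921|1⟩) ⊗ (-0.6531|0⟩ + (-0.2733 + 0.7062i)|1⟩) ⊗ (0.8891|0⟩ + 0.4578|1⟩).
-0.2623|000⟩ - 0.1351|001⟩ + (-0.1098 + 0.2837i)|010⟩ + (-0.05653 + 0.1461i)|011⟩ - 0.518|100⟩ - 0.2667|101⟩ + (-0.2168 + 0.5601i)|110⟩ + (-0.1116 + 0.2884i)|111⟩

amp(|b₁b₂…⟩) = product of the factor amplitudes for bits b₁, b₂, …; only kets whose every factor amplitude is nonzero survive.
|000⟩: (0.4518)(-0.6531)(0.8891) = -0.2623
|001⟩: (0.4518)(-0.6531)(0.4578) = -0.1351
|010⟩: (0.4518)(-0.2733 + 0.7062i)(0.8891) = (-0.1098 + 0.2837i)
|011⟩: (0.4518)(-0.2733 + 0.7062i)(0.4578) = (-0.05653 + 0.1461i)
|100⟩: (0.8921)(-0.6531)(0.8891) = -0.518
|101⟩: (0.8921)(-0.6531)(0.4578) = -0.2667
|110⟩: (0.8921)(-0.2733 + 0.7062i)(0.8891) = (-0.2168 + 0.5601i)
|111⟩: (0.8921)(-0.2733 + 0.7062i)(0.4578) = (-0.1116 + 0.2884i)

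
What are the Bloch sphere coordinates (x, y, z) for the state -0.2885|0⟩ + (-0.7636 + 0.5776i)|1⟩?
(0.4406, -0.3333, -0.8335)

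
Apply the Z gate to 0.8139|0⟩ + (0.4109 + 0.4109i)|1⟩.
0.8139|0⟩ + (-0.4109 - 0.4109i)|1⟩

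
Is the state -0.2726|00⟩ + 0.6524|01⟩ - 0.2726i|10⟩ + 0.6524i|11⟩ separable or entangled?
Separable

Writing the state as a|00⟩ + b|01⟩ + c|10⟩ + d|11⟩, it is a product state iff ad − bc = 0.
Here (a, b, c, d) = (-0.2726, 0.6524, -0.2726i, 0.6524i): ad − bc = (-0.2726)(0.6524i) − (0.6524)(-0.2726i) = 0, so the state is separable.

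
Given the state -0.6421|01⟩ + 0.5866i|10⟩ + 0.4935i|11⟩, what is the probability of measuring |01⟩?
0.4123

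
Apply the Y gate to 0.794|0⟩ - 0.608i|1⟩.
-0.608|0⟩ + 0.794i|1⟩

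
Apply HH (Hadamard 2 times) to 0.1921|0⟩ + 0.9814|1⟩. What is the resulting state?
0.1921|0⟩ + 0.9814|1⟩

H² = I, so an even number of Hadamards cancels: H^2 = I and the state is unchanged.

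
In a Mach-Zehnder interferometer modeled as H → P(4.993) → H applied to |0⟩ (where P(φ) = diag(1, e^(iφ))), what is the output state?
(0.6385 - 0.4804i)|0⟩ + (0.3615 + 0.4804i)|1⟩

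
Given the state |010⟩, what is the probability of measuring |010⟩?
1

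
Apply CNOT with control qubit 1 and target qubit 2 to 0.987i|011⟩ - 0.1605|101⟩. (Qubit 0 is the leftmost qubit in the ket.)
0.987i|010⟩ - 0.1605|101⟩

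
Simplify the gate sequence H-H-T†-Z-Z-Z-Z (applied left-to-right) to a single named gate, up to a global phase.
T†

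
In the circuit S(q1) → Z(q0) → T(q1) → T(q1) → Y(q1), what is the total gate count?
5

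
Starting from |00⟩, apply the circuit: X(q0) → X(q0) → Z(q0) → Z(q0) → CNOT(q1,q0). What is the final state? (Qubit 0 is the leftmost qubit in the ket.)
|00⟩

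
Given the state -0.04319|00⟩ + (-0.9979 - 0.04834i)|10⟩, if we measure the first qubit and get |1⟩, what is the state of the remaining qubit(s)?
(-0.9988 - 0.04838i)|0⟩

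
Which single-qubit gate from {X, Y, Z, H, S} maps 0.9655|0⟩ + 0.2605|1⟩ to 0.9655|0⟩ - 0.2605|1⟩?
Z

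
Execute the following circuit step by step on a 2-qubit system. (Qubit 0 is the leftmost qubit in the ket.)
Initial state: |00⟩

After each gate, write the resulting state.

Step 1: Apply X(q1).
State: |01⟩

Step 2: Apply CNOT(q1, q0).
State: |11⟩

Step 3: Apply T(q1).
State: (1/√2 + (1/√2)i)|11⟩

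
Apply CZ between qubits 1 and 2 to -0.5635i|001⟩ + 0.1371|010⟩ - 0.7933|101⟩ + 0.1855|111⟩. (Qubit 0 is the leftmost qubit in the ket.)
-0.5635i|001⟩ + 0.1371|010⟩ - 0.7933|101⟩ - 0.1855|111⟩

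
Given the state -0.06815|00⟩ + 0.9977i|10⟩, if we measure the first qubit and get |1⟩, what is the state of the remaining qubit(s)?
i|0⟩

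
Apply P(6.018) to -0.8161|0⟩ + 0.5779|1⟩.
-0.8161|0⟩ + (0.5577 - 0.1515i)|1⟩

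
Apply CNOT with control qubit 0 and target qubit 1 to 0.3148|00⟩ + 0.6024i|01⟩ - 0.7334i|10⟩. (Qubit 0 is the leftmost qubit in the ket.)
0.3148|00⟩ + 0.6024i|01⟩ - 0.7334i|11⟩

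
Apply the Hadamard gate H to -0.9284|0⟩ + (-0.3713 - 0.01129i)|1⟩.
(-0.919 - 0.007983i)|0⟩ + (-0.3939 + 0.007983i)|1⟩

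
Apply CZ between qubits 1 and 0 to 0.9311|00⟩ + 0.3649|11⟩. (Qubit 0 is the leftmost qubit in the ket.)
0.9311|00⟩ - 0.3649|11⟩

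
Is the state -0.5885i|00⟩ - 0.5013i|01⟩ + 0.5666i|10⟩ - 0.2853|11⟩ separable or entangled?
Entangled

Writing the state as a|00⟩ + b|01⟩ + c|10⟩ + d|11⟩, it is a product state iff ad − bc = 0.
Here (a, b, c, d) = (-0.5885i, -0.5013i, 0.5666i, -0.2853): ad − bc = (-0.5885i)(-0.2853) − (-0.5013i)(0.5666i) = (-0.284 + 0.1679i) ≠ 0, so the state is entangled.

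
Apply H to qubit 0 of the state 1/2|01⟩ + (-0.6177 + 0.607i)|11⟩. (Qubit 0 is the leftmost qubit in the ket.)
(-0.08323 + 0.4292i)|01⟩ + (0.7903 - 0.4292i)|11⟩

H on qubit 0 mixes each pair of kets that differ only in qubit 0: amplitudes (a, b) of (|…0…⟩, |…1…⟩) become ((a + b)/√2, (a − b)/√2). Kets absent from the input have amplitude 0.
(|01⟩, |11⟩): (a, b) = (1/2, (-0.6177 + 0.607i)) → ((-0.08323 + 0.4292i), (0.7903 - 0.4292i))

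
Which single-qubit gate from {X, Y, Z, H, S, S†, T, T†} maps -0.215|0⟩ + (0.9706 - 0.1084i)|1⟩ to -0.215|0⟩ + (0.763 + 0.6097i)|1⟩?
T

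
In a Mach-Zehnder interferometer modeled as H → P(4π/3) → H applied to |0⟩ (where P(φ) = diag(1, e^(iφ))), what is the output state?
(0.25 - 0.433i)|0⟩ + (0.75 + 0.433i)|1⟩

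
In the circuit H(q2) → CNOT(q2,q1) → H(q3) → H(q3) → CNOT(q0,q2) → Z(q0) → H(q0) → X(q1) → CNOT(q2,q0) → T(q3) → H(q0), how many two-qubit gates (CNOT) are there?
3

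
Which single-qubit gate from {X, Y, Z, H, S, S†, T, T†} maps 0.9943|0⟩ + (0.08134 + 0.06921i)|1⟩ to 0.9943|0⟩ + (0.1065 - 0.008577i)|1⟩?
T†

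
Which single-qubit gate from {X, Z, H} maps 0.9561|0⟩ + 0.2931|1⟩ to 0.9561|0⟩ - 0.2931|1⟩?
Z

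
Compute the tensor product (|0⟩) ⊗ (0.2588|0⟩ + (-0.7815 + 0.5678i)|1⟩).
0.2588|00⟩ + (-0.7815 + 0.5678i)|01⟩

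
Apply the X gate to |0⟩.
|1⟩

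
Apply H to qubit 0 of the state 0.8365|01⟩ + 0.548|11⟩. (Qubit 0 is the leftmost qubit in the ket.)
0.979|01⟩ + 0.204|11⟩

H on qubit 0 mixes each pair of kets that differ only in qubit 0: amplitudes (a, b) of (|…0…⟩, |…1…⟩) become ((a + b)/√2, (a − b)/√2). Kets absent from the input have amplitude 0.
(|01⟩, |11⟩): (a, b) = (0.8365, 0.548) → (0.979, 0.204)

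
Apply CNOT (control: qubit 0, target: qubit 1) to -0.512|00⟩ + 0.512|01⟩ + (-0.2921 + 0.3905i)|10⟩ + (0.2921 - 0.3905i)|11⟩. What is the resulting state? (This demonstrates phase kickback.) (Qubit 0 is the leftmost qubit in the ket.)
-0.512|00⟩ + 0.512|01⟩ + (0.2921 - 0.3905i)|10⟩ + (-0.2921 + 0.3905i)|11⟩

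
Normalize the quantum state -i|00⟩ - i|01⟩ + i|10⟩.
-(1/√3)i|00⟩ - (1/√3)i|01⟩ + (1/√3)i|10⟩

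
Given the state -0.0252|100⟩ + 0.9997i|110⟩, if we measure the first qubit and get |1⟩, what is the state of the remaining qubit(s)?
-0.0252|00⟩ + 0.9997i|10⟩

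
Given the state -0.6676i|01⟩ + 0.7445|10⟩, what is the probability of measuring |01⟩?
0.4457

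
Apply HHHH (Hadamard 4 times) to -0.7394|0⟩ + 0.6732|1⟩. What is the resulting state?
-0.7394|0⟩ + 0.6732|1⟩

H² = I, so an even number of Hadamards cancels: H^4 = I and the state is unchanged.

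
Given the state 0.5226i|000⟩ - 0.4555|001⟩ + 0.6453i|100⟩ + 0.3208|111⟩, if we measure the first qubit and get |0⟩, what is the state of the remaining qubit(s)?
0.7538i|00⟩ - 0.6571|01⟩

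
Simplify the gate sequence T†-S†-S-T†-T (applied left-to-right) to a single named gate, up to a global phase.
T†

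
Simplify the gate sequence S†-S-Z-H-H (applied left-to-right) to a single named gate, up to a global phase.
Z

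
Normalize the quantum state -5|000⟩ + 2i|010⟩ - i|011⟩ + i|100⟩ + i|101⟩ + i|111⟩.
-0.8704|000⟩ + 0.3482i|010⟩ - 0.1741i|011⟩ + 0.1741i|100⟩ + 0.1741i|101⟩ + 0.1741i|111⟩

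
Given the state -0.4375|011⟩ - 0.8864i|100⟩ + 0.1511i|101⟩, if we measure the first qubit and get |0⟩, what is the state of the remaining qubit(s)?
-|11⟩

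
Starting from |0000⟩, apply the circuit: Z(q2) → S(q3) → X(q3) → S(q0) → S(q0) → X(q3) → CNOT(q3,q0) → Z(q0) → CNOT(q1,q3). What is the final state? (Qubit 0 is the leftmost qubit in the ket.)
|0000⟩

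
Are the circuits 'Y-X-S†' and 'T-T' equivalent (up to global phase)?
Yes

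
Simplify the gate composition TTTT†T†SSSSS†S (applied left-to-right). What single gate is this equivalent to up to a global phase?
T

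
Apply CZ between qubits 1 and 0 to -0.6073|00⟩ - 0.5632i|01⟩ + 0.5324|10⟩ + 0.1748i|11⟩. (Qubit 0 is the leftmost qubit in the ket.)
-0.6073|00⟩ - 0.5632i|01⟩ + 0.5324|10⟩ - 0.1748i|11⟩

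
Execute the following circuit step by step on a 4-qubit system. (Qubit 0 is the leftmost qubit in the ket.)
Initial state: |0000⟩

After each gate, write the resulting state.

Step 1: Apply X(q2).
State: |0010⟩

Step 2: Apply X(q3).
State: |0011⟩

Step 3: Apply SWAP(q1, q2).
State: |0101⟩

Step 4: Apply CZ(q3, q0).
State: |0101⟩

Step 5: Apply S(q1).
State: i|0101⟩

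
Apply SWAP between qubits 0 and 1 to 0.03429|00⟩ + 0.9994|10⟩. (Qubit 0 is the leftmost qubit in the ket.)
0.03429|00⟩ + 0.9994|01⟩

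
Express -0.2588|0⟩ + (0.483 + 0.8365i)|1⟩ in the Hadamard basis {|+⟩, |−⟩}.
(0.1585 + 0.5915i)|+⟩ + (-0.5245 - 0.5915i)|−⟩

With |ψ⟩ = α|0⟩ + β|1⟩, the Hadamard-basis coefficients are ⟨+|ψ⟩ = (α + β)/√2 and ⟨−|ψ⟩ = (α − β)/√2.
Here α = -0.2588, β = (0.483 + 0.8365i): (α + β)/√2 = (0.1585 + 0.5915i), (α − β)/√2 = (-0.5245 - 0.5915i).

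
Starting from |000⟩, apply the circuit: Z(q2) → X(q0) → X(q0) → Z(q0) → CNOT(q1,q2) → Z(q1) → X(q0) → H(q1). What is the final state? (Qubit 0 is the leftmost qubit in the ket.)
1/√2|100⟩ + 1/√2|110⟩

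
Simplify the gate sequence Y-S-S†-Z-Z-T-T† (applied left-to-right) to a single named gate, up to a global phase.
Y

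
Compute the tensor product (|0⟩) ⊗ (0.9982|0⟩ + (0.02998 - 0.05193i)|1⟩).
0.9982|00⟩ + (0.02998 - 0.05193i)|01⟩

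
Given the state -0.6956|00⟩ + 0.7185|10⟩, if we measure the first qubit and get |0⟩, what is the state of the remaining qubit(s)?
-|0⟩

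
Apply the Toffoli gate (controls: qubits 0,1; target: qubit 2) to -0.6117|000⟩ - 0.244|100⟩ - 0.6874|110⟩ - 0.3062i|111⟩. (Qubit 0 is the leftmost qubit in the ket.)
-0.6117|000⟩ - 0.244|100⟩ - 0.3062i|110⟩ - 0.6874|111⟩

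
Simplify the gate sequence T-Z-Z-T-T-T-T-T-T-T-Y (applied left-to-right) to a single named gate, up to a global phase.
Y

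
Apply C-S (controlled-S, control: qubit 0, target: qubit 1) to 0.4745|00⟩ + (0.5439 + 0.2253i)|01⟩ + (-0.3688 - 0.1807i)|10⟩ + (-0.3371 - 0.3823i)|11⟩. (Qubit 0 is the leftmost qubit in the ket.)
0.4745|00⟩ + (0.5439 + 0.2253i)|01⟩ + (-0.3688 - 0.1807i)|10⟩ + (0.3823 - 0.3371i)|11⟩

C-S leaves the control-|0⟩ kets |00⟩, |01⟩ unchanged and applies S to qubit 1 on the control-|1⟩ pair (|10⟩, |11⟩).
S = [[1, 0], [0, i]].
With a = amp(|10⟩) = (-0.3688 - 0.1807i) and b = amp(|11⟩) = (-0.3371 - 0.3823i):
new amp(|10⟩) = (1)·a = (-0.3688 - 0.1807i)
new amp(|11⟩) = (i)·b = (0.3823 - 0.3371i)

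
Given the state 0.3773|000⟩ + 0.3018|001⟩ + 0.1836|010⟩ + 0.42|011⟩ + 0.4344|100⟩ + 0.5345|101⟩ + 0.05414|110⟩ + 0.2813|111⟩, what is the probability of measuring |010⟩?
0.03371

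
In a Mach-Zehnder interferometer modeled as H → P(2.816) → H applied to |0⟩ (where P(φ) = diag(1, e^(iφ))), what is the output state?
(0.02627 + 0.1599i)|0⟩ + (0.9737 - 0.1599i)|1⟩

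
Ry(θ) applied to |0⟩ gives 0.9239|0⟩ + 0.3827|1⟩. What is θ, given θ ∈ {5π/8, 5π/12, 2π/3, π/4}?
π/4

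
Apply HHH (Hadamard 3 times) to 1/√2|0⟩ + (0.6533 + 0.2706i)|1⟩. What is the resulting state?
(0.962 + 0.1913i)|0⟩ + (0.03805 - 0.1913i)|1⟩

H² = I, so H^3 = H: a single Hadamard. With (a, b) = (1/√2, (0.6533 + 0.2706i)), H gives ((a + b)/√2, (a − b)/√2) = ((0.962 + 0.1913i), (0.03805 - 0.1913i)).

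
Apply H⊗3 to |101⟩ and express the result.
1/√8|000⟩ - 1/√8|001⟩ + 1/√8|010⟩ - 1/√8|011⟩ - 1/√8|100⟩ + 1/√8|101⟩ - 1/√8|110⟩ + 1/√8|111⟩

H⊗3 gives amp(|y⟩) = (1/2√2) Σ_x (−1)^(x·y) amp(|x⟩), where x·y is the number of positions in which both x and y have a 1.
|000⟩: (1)/(2√2) = 1/√8
|001⟩: (-1)/(2√2) = -1/√8
|010⟩: (1)/(2√2) = 1/√8
|011⟩: (-1)/(2√2) = -1/√8
|100⟩: (-1)/(2√2) = -1/√8
|101⟩: (1)/(2√2) = 1/√8
|110⟩: (-1)/(2√2) = -1/√8
|111⟩: (1)/(2√2) = 1/√8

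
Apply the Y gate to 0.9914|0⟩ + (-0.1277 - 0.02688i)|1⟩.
(-0.02688 + 0.1277i)|0⟩ + 0.9914i|1⟩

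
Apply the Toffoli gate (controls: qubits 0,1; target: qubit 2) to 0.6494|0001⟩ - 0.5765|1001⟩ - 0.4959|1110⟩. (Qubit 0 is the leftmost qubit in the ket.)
0.6494|0001⟩ - 0.5765|1001⟩ - 0.4959|1100⟩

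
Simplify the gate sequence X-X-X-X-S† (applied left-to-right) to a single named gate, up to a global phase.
S†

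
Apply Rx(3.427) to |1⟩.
-0.9898i|0⟩ - 0.1422|1⟩

Rx(3.427) = [[cos(θ/2), −i·sin(θ/2)], [−i·sin(θ/2), cos(θ/2)]]; θ = 3.427, cos(θ/2) ≈ -0.14222, sin(θ/2) ≈ 0.989835.
With a = amp(|0⟩) = 0 and b = amp(|1⟩) = 1:
new amp(|0⟩) = (-0.14222)·a + (-0.989835i)·b = -0.9898i
new amp(|1⟩) = (-0.989835i)·a + (-0.14222)·b = -0.1422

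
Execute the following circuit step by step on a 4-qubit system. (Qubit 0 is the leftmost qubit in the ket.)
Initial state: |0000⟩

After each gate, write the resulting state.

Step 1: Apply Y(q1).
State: i|0100⟩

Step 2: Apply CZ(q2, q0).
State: i|0100⟩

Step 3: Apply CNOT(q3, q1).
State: i|0100⟩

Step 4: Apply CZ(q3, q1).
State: i|0100⟩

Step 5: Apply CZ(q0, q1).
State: i|0100⟩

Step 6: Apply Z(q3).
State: i|0100⟩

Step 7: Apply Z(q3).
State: i|0100⟩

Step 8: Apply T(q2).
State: i|0100⟩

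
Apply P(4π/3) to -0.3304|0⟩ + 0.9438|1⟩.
-0.3304|0⟩ + (-0.4719 - 0.8174i)|1⟩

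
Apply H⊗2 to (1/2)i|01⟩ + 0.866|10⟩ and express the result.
(0.433 + 0.25i)|00⟩ + (0.433 - 0.25i)|01⟩ + (-0.433 + 0.25i)|10⟩ + (-0.433 - 0.25i)|11⟩

H⊗2 gives amp(|y⟩) = (1/2) Σ_x (−1)^(x·y) amp(|x⟩), where x·y is the number of positions in which both x and y have a 1.
|00⟩: ((1/2)i + 0.866)/2 = (0.433 + 0.25i)
|01⟩: (-(1/2)i + 0.866)/2 = (0.433 - 0.25i)
|10⟩: ((1/2)i - 0.866)/2 = (-0.433 + 0.25i)
|11⟩: (-(1/2)i - 0.866)/2 = (-0.433 - 0.25i)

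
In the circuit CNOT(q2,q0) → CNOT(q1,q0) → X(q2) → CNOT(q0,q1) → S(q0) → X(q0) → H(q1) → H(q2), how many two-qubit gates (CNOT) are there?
3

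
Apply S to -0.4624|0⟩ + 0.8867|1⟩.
-0.4624|0⟩ + 0.8867i|1⟩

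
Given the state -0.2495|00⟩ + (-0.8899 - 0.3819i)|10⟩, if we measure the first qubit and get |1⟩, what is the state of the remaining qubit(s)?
(-0.919 - 0.3944i)|0⟩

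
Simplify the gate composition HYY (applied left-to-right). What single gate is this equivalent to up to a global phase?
H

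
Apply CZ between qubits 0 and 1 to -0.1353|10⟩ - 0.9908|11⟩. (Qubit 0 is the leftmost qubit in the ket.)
-0.1353|10⟩ + 0.9908|11⟩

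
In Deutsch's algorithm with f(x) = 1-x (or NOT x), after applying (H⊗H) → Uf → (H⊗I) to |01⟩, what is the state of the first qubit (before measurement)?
|1⟩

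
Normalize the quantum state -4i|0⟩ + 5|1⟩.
-0.6247i|0⟩ + 0.7809|1⟩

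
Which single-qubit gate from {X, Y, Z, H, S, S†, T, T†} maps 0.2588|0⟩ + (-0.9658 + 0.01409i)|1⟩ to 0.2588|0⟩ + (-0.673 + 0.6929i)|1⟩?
T†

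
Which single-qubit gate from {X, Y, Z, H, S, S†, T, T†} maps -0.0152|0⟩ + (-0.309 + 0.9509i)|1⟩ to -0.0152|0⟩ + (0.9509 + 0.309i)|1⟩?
S†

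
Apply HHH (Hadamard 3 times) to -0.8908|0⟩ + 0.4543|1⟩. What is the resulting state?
-0.3087|0⟩ - 0.9511|1⟩

H² = I, so H^3 = H: a single Hadamard. With (a, b) = (-0.8908, 0.4543), H gives ((a + b)/√2, (a − b)/√2) = (-0.3087, -0.9511).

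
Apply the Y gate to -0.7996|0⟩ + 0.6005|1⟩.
-0.6005i|0⟩ - 0.7996i|1⟩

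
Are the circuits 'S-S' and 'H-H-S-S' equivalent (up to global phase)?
Yes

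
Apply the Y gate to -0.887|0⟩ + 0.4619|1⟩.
-0.4619i|0⟩ - 0.887i|1⟩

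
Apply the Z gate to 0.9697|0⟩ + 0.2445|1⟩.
0.9697|0⟩ - 0.2445|1⟩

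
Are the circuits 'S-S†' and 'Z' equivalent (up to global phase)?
No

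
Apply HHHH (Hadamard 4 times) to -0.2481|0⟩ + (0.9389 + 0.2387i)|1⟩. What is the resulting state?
-0.2481|0⟩ + (0.9389 + 0.2387i)|1⟩

H² = I, so an even number of Hadamards cancels: H^4 = I and the state is unchanged.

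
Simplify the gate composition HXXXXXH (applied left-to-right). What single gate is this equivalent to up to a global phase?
Z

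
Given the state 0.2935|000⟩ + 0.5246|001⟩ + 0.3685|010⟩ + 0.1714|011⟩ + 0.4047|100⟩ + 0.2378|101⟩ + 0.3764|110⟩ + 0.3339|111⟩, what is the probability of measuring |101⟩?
0.05655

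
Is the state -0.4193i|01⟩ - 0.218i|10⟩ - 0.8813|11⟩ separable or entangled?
Entangled

Writing the state as a|00⟩ + b|01⟩ + c|10⟩ + d|11⟩, it is a product state iff ad − bc = 0.
Here (a, b, c, d) = (0, -0.4193i, -0.218i, -0.8813): ad − bc = (0)(-0.8813) − (-0.4193i)(-0.218i) = 0.09141 ≠ 0, so the state is entangled.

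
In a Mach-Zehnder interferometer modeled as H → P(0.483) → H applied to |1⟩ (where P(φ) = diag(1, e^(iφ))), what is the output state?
(0.0572 - 0.2322i)|0⟩ + (0.9428 + 0.2322i)|1⟩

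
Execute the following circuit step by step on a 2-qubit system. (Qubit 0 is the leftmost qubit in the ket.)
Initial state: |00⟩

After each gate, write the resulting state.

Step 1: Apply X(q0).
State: |10⟩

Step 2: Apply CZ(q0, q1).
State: |10⟩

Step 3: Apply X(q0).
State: |00⟩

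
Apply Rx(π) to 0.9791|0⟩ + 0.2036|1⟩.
-0.2036i|0⟩ - 0.9791i|1⟩

Rx(π) = [[cos(θ/2), −i·sin(θ/2)], [−i·sin(θ/2), cos(θ/2)]]; θ = π, cos(θ/2) ≈ 0, sin(θ/2) ≈ 1.
With a = amp(|0⟩) = 0.9791 and b = amp(|1⟩) = 0.2036:
new amp(|0⟩) = (-i)·b = -0.2036i
new amp(|1⟩) = (-i)·a = -0.9791i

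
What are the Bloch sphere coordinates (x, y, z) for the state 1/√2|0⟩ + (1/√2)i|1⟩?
(0, 1, 0)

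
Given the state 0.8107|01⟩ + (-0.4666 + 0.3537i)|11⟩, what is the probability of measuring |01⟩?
0.6572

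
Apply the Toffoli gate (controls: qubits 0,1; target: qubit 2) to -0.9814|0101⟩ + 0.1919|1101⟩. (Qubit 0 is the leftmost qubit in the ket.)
-0.9814|0101⟩ + 0.1919|1111⟩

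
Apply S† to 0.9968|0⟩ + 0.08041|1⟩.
0.9968|0⟩ - 0.08041i|1⟩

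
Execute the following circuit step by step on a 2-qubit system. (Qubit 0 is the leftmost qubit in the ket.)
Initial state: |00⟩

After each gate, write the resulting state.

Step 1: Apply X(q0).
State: |10⟩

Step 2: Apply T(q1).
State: |10⟩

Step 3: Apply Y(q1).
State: i|11⟩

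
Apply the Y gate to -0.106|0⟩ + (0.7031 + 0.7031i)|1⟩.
(0.7031 - 0.7031i)|0⟩ - 0.106i|1⟩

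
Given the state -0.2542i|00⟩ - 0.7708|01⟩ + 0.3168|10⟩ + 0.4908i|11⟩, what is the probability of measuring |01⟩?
0.5941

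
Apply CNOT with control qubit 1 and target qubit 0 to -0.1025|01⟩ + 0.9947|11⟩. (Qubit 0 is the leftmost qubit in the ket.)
0.9947|01⟩ - 0.1025|11⟩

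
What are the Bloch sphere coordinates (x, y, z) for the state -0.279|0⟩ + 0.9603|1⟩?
(-0.5358, 0, -0.8443)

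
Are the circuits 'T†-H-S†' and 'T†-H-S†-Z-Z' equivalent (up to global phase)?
Yes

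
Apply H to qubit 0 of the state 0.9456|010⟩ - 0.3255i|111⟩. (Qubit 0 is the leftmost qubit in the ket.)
0.6686|010⟩ - 0.2302i|011⟩ + 0.6686|110⟩ + 0.2302i|111⟩

H on qubit 0 mixes each pair of kets that differ only in qubit 0: amplitudes (a, b) of (|…0…⟩, |…1…⟩) become ((a + b)/√2, (a − b)/√2). Kets absent from the input have amplitude 0.
(|010⟩, |110⟩): (a, b) = (0.9456, 0) → (0.6686, 0.6686)
(|011⟩, |111⟩): (a, b) = (0, -0.3255i) → (-0.2302i, 0.2302i)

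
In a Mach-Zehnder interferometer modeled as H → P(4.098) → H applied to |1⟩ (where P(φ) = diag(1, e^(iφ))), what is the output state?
(0.7882 + 0.4086i)|0⟩ + (0.2118 - 0.4086i)|1⟩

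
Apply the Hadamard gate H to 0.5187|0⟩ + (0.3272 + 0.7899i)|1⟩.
(0.5981 + 0.5585i)|0⟩ + (0.1354 - 0.5585i)|1⟩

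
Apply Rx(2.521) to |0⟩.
0.3053|0⟩ - 0.9522i|1⟩

Rx(2.521) = [[cos(θ/2), −i·sin(θ/2)], [−i·sin(θ/2), cos(θ/2)]]; θ = 2.521, cos(θ/2) ≈ 0.305341, sin(θ/2) ≈ 0.952243.
With a = amp(|0⟩) = 1 and b = amp(|1⟩) = 0:
new amp(|0⟩) = (0.305341)·a + (-0.952243i)·b = 0.3053
new amp(|1⟩) = (-0.952243i)·a + (0.305341)·b = -0.9522i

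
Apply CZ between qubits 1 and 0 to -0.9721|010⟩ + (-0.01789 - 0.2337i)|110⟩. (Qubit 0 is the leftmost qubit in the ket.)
-0.9721|010⟩ + (0.01789 + 0.2337i)|110⟩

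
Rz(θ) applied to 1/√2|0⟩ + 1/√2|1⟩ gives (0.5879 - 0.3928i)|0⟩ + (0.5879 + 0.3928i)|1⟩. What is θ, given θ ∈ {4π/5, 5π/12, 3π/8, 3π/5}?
3π/8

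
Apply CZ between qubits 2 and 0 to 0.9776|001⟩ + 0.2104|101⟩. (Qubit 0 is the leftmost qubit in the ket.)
0.9776|001⟩ - 0.2104|101⟩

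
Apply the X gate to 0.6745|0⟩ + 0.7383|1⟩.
0.7383|0⟩ + 0.6745|1⟩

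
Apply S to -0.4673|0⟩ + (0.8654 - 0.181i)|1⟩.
-0.4673|0⟩ + (0.181 + 0.8654i)|1⟩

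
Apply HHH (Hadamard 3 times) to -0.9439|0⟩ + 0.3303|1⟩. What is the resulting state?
-0.4339|0⟩ - 0.901|1⟩

H² = I, so H^3 = H: a single Hadamard. With (a, b) = (-0.9439, 0.3303), H gives ((a + b)/√2, (a − b)/√2) = (-0.4339, -0.901).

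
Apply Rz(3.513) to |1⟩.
(-0.1846 + 0.9828i)|1⟩

Rz(3.513) = [[e^(−iθ/2), 0], [0, e^(iθ/2)]] with e^(±iθ/2) = cos(θ/2) ± i·sin(θ/2); θ = 3.513, cos(θ/2) ≈ -0.184638, sin(θ/2) ≈ 0.982807.
With a = amp(|0⟩) = 0 and b = amp(|1⟩) = 1:
new amp(|0⟩) = (-0.184638 - 0.982807i)·a = 0
new amp(|1⟩) = (-0.184638 + 0.982807i)·b = (-0.1846 + 0.9828i)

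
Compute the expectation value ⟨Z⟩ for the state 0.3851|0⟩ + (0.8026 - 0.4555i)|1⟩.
-0.7033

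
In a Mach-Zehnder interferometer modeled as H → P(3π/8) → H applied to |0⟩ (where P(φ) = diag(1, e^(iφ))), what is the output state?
(0.6913 + 0.4619i)|0⟩ + (0.3087 - 0.4619i)|1⟩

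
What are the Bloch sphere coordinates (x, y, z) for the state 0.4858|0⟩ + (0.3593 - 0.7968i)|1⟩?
(0.3491, -0.7742, -0.528)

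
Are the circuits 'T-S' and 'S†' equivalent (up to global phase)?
No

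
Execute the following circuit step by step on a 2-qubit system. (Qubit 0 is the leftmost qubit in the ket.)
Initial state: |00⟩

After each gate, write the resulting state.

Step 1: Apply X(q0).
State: |10⟩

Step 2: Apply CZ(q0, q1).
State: |10⟩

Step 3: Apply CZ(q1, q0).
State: |10⟩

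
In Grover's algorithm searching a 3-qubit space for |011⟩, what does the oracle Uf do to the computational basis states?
Uf|x⟩ = -|x⟩ if x = 011, else |x⟩ (phase flip on target)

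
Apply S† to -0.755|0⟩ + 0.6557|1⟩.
-0.755|0⟩ - 0.6557i|1⟩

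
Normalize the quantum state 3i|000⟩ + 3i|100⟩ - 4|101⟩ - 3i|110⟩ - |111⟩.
0.4523i|000⟩ + 0.4523i|100⟩ - 0.603|101⟩ - 0.4523i|110⟩ - 0.1508|111⟩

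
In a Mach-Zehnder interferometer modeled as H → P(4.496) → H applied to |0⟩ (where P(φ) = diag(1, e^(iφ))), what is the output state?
(0.3926 - 0.4883i)|0⟩ + (0.6074 + 0.4883i)|1⟩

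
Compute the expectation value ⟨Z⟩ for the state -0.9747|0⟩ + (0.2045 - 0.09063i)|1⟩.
0.9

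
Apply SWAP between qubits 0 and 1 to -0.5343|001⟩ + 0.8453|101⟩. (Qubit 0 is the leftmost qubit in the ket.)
-0.5343|001⟩ + 0.8453|011⟩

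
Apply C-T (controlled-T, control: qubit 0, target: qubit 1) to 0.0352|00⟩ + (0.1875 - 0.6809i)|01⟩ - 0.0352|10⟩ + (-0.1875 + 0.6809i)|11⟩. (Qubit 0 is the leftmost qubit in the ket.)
0.0352|00⟩ + (0.1875 - 0.6809i)|01⟩ - 0.0352|10⟩ + (-0.6141 + 0.3489i)|11⟩

C-T leaves the control-|0⟩ kets |00⟩, |01⟩ unchanged and applies T to qubit 1 on the control-|1⟩ pair (|10⟩, |11⟩).
T = [[1, 0], [0, (1/√2 + (1/√2)i)]].
With a = amp(|10⟩) = -0.0352 and b = amp(|11⟩) = (-0.1875 + 0.6809i):
new amp(|10⟩) = (1)·a = -0.0352
new amp(|11⟩) = (1/√2 + (1/√2)i)·b = (-0.6141 + 0.3489i)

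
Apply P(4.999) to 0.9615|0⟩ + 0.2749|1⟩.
0.9615|0⟩ + (0.07772 - 0.2637i)|1⟩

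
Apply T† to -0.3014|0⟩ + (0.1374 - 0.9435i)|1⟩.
-0.3014|0⟩ + (-0.57 - 0.7643i)|1⟩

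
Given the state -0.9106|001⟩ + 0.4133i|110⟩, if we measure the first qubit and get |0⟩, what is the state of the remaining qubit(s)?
-|01⟩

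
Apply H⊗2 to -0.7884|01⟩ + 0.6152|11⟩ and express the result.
-0.0866|00⟩ + 0.0866|01⟩ - 0.7018|10⟩ + 0.7018|11⟩

H⊗2 gives amp(|y⟩) = (1/2) Σ_x (−1)^(x·y) amp(|x⟩), where x·y is the number of positions in which both x and y have a 1.
|00⟩: (-0.7884 + 0.6152)/2 = -0.0866
|01⟩: (0.7884 - 0.6152)/2 = 0.0866
|10⟩: (-0.7884 - 0.6152)/2 = -0.7018
|11⟩: (0.7884 + 0.6152)/2 = 0.7018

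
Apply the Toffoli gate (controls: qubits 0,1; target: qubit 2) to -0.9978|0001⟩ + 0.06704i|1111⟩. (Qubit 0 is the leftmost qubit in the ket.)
-0.9978|0001⟩ + 0.06704i|1101⟩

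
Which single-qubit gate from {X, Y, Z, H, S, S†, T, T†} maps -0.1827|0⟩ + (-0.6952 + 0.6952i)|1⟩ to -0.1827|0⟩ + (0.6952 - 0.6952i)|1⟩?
Z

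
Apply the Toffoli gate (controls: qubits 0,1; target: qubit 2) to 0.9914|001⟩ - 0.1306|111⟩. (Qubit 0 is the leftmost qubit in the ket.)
0.9914|001⟩ - 0.1306|110⟩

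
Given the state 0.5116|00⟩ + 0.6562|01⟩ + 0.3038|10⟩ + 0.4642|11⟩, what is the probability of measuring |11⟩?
0.2155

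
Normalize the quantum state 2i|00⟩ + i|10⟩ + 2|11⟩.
0.6667i|00⟩ + 0.3333i|10⟩ + 0.6667|11⟩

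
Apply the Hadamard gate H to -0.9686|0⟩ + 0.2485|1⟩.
-0.5092|0⟩ - 0.8606|1⟩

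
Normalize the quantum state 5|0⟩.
|0⟩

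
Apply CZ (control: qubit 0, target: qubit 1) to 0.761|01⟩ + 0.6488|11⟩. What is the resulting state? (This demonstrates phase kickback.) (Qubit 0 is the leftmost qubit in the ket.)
0.761|01⟩ - 0.6488|11⟩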